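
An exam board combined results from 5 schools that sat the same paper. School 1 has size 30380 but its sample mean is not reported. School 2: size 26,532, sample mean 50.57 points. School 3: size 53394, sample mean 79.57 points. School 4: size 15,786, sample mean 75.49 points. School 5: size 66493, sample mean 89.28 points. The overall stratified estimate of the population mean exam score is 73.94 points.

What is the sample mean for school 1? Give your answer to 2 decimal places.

N = 30380 + 26532 + 53394 + 15786 + 66493 = 192585.
Overall total = μ·N = 73.94·192585 = 14239734.9.
Subtract the known strata: 26532·50.57 + 53394·79.57 + 15786·75.49 + 66493·89.28 = 12718464.
Remaining total for school 1: 14239734.9 − 12718464 = 1521270.9.
Divide by its size: 1521270.9 / 30380 = 50.0747... → 50.07.

50.07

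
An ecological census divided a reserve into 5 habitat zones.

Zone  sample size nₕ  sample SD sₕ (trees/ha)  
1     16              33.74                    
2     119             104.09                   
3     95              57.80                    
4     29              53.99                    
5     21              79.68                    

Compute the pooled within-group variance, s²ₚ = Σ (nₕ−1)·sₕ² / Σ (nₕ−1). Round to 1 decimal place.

6611.7

Degrees of freedom: 15 + 118 + 94 + 28 + 20 = 275.
Σ(nₕ−1)sₕ² = 15·1138.3876 + 118·10834.7281 + 94·3340.84 + 28·2914.9201 + 20·6348.9024 = 1818208.5006.
s²ₚ = 1818208.5006 / 275 = 6611.667... → 6611.7.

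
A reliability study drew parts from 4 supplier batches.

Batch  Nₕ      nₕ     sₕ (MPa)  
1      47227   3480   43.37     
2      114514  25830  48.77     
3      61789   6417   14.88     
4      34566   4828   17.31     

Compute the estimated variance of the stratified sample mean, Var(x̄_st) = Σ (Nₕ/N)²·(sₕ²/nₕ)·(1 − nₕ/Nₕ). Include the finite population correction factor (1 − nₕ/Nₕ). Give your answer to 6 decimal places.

N = 258096; Wₕ = Nₕ/N.
batch 1: (47227/258096)²·43.37²/3480·(1 − 3480/47227) = 0.016763924
batch 2: (114514/258096)²·48.77²/25830·(1 − 25830/114514) = 0.014038555
batch 3: (61789/258096)²·14.88²/6417·(1 − 6417/61789) = 0.001772200
batch 4: (34566/258096)²·17.31²/4828·(1 − 4828/34566) = 0.000957691
Sum = 0.033532370 → 0.033532.

0.033532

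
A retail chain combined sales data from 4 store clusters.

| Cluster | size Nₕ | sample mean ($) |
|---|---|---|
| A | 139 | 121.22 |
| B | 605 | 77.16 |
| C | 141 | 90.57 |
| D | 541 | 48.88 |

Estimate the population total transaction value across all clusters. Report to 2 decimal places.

Population total = Σ Nₕ·x̄ₕ (each stratum's size times its mean).
139·121.22 + 605·77.16 + 141·90.57 + 541·48.88 = 16849.58 + 46681.8 + 12770.37 + 26444.08 = 102745.83.

102745.83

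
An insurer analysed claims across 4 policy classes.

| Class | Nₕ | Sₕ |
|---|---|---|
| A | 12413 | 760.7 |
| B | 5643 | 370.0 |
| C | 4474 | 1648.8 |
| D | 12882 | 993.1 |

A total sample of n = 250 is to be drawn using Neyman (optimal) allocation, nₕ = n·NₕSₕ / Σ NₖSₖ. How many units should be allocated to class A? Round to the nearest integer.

Σ NₕSₕ = 12413·760.7 + 5643·370.0 + 4474·1648.8 + 12882·993.1 = 31700324.5.
Share for A: 9442569.1/31700324.5 = 0.29787.
n_A = 250 × 0.29787 = 74.467... → 74.

74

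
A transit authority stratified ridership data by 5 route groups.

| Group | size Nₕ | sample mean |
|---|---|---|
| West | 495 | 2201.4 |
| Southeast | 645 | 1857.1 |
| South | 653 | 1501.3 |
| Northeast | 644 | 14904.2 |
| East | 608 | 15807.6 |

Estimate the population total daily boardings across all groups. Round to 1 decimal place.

22477197.0

Population total = Σ Nₕ·x̄ₕ (each stratum's size times its mean).
495·2201.4 + 645·1857.1 + 653·1501.3 + 644·14904.2 + 608·15807.6 = 1089693 + 1197829.5 + 980348.9 + 9598304.8 + 9611020.8 = 22477197.0.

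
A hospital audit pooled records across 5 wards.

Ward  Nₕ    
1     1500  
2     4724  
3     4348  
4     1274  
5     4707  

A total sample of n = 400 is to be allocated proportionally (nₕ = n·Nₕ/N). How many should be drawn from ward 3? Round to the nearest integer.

105

Share of ward 3 = 4348/16553 = 0.26267.
Allocate 400 × 0.26267 = 105.069... → 105.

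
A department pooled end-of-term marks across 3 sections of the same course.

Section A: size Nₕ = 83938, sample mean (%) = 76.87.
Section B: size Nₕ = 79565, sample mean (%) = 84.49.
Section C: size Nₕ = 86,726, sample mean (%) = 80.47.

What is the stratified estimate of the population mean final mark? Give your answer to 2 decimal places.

80.54

N = 250229; weights Wₕ = Nₕ/N = (0.3354, 0.3180, 0.3466).
x̄_st = Σ Wₕ·x̄ₕ = 0.3354·76.87 + 0.3180·84.49 + 0.3466·80.47 ≈ 80.5406...
→ 80.54.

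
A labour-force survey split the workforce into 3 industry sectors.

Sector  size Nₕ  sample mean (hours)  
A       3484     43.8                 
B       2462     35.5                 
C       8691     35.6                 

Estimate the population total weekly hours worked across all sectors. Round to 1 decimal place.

549399.8

A: 3484·43.8 = 152599.2
B: 2462·35.5 = 87401
C: 8691·35.6 = 309399.6
τ̂ = Σ Nₕx̄ₕ = 549399.8.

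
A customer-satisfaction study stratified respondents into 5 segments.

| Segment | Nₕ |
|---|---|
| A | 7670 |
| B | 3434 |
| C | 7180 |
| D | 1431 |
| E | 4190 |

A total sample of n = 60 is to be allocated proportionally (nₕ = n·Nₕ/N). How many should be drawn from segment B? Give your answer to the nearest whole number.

9

N = 7670 + 3434 + 7180 + 1431 + 4190 = 23905.
n_B = 60·3434/23905 = 8.619... → 9.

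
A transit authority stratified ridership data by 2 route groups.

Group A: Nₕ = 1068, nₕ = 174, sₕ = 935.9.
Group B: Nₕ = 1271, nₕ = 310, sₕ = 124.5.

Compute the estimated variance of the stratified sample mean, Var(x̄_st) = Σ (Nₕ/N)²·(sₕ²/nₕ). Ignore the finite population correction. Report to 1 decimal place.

N = 2339. Term for each stratum: Wₕ²sₕ²/nₕ.
Var(x̄_st) = 1049.5224 + 14.7641 = 1064.2865 → 1064.3.

1064.3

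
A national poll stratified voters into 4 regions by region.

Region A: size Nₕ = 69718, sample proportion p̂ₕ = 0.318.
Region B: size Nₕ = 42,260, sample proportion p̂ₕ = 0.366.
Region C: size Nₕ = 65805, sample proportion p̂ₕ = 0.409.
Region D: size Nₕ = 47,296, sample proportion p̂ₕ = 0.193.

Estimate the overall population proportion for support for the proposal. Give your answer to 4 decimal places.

0.3274

N = 69718 + 42260 + 65805 + 47296 = 225079.
Overall proportion = Σ (Nₕ/N)·p̂ₕ.
Σ Nₕp̂ₕ = 22170.324 + 15467.16 + 26914.245 + 9128.128 = 73679.857.
73679.857 / 225079 = 0.327351... → 0.3274.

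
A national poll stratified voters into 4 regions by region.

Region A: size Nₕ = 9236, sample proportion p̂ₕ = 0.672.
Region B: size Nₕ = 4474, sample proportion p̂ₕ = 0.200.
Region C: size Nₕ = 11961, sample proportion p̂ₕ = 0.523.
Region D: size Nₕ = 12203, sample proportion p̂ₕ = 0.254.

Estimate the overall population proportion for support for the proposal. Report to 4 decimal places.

Wₕ = Nₕ/N with N = 37874: 0.2439, 0.1181, 0.3158, 0.3222.
p̂_st = 0.2439·0.672 + 0.1181·0.200 + 0.3158·0.523 + 0.3222·0.254 ≈ 0.434508... → 0.4345.

0.4345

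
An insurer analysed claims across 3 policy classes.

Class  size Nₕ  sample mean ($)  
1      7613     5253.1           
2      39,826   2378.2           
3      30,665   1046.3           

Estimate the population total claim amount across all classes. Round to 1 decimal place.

1: 7613·5253.1 = 39991850.3
2: 39826·2378.2 = 94714193.2
3: 30665·1046.3 = 32084789.5
τ̂ = Σ Nₕx̄ₕ = 166790833.0.

166790833.0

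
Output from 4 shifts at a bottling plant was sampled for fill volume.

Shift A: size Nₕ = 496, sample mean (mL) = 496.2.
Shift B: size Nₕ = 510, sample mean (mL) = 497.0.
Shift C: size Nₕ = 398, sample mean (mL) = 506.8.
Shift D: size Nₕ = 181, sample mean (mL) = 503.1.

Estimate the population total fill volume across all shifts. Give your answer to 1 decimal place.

792352.7

Population total = Σ Nₕ·x̄ₕ (each stratum's size times its mean).
496·496.2 + 510·497.0 + 398·506.8 + 181·503.1 = 246115.2 + 253470 + 201706.4 + 91061.1 = 792352.7.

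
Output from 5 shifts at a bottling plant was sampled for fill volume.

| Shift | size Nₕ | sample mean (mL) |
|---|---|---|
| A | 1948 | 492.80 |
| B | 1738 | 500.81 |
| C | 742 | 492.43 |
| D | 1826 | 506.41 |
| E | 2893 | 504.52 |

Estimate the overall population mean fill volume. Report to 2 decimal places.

x̄_st = (Σ Nₕx̄ₕ) / (Σ Nₕ) = (1948·492.80 + 1738·500.81 + 742·492.43 + 1826·506.41 + 2893·504.52) / 9147
= 4580046.26 / 9147 = 500.7157... → 500.72.

500.72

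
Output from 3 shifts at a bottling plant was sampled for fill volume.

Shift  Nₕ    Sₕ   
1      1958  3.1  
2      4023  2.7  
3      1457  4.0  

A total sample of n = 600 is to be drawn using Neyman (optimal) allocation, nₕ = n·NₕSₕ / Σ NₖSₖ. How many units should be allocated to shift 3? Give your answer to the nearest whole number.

1: NₕSₕ = 1958·3.1 = 6069.8
2: NₕSₕ = 4023·2.7 = 10862.1
3: NₕSₕ = 1457·4.0 = 5828
Σ NₕSₕ = 22759.9.
n_3 = 600·5828/22759.9 = 153.639... → 154.

154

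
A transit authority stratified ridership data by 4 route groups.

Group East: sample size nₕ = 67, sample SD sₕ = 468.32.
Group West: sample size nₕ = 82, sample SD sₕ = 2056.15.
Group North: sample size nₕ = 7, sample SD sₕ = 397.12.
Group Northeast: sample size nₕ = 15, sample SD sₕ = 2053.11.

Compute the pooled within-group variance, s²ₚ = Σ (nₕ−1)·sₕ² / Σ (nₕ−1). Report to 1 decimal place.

2496306.7

Degrees of freedom: 66 + 81 + 6 + 14 = 167.
Σ(nₕ−1)sₕ² = 66·219323.6224 + 81·4227752.8225 + 6·157704.2944 + 14·4215260.6721 = 416883212.8767.
s²ₚ = 416883212.8767 / 167 = 2496306.664... → 2496306.7.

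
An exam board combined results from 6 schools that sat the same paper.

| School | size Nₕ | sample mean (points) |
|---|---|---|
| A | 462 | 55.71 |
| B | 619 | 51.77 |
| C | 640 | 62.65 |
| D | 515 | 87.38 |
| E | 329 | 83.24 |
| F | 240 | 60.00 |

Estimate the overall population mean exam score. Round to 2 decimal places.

N = 462 + 619 + 640 + 515 + 329 + 240 = 2805.
Weight each subgroup mean by Nₕ/N and sum.
Σ Nₕx̄ₕ = 462·55.71 + 619·51.77 + 640·62.65 + 515·87.38 + 329·83.24 + 240·60.00 = 25738.02 + 32045.63 + 40096 + 45000.7 + 27385.96 + 14400 = 184666.31.
Divide by N: 184666.31 / 2805 = 65.8347... → 65.83.

65.83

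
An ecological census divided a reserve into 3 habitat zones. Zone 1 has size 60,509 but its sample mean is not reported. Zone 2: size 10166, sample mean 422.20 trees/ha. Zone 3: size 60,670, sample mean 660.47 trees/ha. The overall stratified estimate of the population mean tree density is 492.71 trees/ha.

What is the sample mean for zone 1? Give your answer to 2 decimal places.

Σ Nₕx̄ₕ = N·μ, so 60509·x̄_1 = 131345·492.71 − (10166·422.20 + 60670·660.47).
= 64714994.95 − 44362800.1 = 20352194.85.
x̄_1 = 20352194.85 / 60509 = 336.3499... → 336.35.

336.35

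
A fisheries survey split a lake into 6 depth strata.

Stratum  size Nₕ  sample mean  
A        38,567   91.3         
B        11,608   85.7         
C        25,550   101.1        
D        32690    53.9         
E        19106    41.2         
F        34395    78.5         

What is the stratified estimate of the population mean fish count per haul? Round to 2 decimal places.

76.26

N = 38567 + 11608 + 25550 + 32690 + 19106 + 34395 = 161916.
Weight each subgroup mean by Nₕ/N and sum.
Σ Nₕx̄ₕ = 38567·91.3 + 11608·85.7 + 25550·101.1 + 32690·53.9 + 19106·41.2 + 34395·78.5 = 3521167.1 + 994805.6 + 2583105 + 1761991 + 787167.2 + 2700007.5 = 12348243.4.
Divide by N: 12348243.4 / 161916 = 76.2633... → 76.26.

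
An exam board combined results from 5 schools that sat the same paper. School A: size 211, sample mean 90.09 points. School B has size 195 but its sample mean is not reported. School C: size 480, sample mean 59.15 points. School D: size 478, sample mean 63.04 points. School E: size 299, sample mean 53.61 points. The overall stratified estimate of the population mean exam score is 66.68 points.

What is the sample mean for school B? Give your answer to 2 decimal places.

88.85

Σ Nₕx̄ₕ = N·μ, so 195·x̄_B = 1663·66.68 − (211·90.09 + 480·59.15 + 478·63.04 + 299·53.61).
= 110888.84 − 93563.5 = 17325.34.
x̄_B = 17325.34 / 195 = 88.8479... → 88.85.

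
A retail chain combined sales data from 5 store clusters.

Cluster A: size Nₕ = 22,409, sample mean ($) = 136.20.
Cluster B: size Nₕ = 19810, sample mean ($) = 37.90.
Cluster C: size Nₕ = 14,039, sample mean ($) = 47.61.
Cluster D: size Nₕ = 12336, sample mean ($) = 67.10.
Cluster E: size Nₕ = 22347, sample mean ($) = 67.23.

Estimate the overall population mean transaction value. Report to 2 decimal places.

N = 90941; weights Wₕ = Nₕ/N = (0.2464, 0.2178, 0.1544, 0.1356, 0.2457).
x̄_st = Σ Wₕ·x̄ₕ = 0.2464·136.20 + 0.2178·37.90 + 0.1544·47.61 + 0.1356·67.10 + 0.2457·67.23 ≈ 74.7895...
→ 74.79.

74.79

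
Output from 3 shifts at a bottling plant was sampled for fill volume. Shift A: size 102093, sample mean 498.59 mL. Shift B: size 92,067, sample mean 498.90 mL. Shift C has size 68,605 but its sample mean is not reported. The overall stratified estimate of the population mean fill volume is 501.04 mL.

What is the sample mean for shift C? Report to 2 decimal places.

507.56

N = 102093 + 92067 + 68605 = 262765.
Overall total = μ·N = 501.04·262765 = 131655775.6.
Subtract the known strata: 102093·498.59 + 92067·498.90 = 96834775.17.
Remaining total for shift C: 131655775.6 − 96834775.17 = 34821000.43.
Divide by its size: 34821000.43 / 68605 = 507.5578... → 507.56.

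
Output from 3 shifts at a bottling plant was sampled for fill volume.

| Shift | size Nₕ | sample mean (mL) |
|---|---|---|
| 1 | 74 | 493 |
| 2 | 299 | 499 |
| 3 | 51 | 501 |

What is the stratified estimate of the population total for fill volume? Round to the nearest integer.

211234

1: 74·493 = 36482
2: 299·499 = 149201
3: 51·501 = 25551
τ̂ = Σ Nₕx̄ₕ = 211234.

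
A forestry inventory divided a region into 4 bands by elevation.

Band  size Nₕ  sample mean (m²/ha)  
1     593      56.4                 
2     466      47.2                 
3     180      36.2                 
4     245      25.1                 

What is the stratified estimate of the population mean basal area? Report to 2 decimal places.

N = 593 + 466 + 180 + 245 = 1484.
Weight each subgroup mean by Nₕ/N and sum.
Σ Nₕx̄ₕ = 593·56.4 + 466·47.2 + 180·36.2 + 245·25.1 = 33445.2 + 21995.2 + 6516 + 6149.5 = 68105.9.
Divide by N: 68105.9 / 1484 = 45.8935... → 45.89.

45.89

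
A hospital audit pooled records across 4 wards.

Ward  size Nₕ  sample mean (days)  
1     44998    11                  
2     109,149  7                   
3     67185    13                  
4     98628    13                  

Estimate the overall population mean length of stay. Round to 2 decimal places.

10.67

x̄_st = (Σ Nₕx̄ₕ) / (Σ Nₕ) = (44998·11 + 109149·7 + 67185·13 + 98628·13) / 319960
= 3414590 / 319960 = 10.6719... → 10.67.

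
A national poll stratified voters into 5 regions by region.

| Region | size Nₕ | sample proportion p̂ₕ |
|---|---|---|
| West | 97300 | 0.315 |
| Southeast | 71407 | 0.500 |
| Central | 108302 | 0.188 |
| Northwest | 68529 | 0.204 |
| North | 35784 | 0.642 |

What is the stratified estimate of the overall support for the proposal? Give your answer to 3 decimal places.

0.324

N = 97300 + 71407 + 108302 + 68529 + 35784 = 381322.
Overall proportion = Σ (Nₕ/N)·p̂ₕ.
Σ Nₕp̂ₕ = 30649.5 + 35703.5 + 20360.776 + 13979.916 + 22973.328 = 123667.02.
123667.02 / 381322 = 0.32431... → 0.324.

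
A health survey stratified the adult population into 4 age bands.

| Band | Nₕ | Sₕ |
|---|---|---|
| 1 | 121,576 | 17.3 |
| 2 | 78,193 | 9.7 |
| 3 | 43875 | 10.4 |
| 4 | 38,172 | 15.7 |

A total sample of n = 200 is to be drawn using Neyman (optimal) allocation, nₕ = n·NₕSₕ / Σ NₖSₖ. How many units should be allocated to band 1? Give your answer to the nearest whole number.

Σ NₕSₕ = 121576·17.3 + 78193·9.7 + 43875·10.4 + 38172·15.7 = 3917337.3.
Share for 1: 2103264.8/3917337.3 = 0.53691.
n_1 = 200 × 0.53691 = 107.382... → 107.

107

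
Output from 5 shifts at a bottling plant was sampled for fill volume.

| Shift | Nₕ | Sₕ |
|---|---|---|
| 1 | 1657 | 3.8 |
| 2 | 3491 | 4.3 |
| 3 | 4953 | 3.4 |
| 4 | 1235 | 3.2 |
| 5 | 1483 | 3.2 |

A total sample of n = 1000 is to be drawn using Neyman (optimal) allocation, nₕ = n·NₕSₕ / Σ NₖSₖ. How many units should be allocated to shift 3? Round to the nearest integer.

1: NₕSₕ = 1657·3.8 = 6296.6
2: NₕSₕ = 3491·4.3 = 15011.3
3: NₕSₕ = 4953·3.4 = 16840.2
4: NₕSₕ = 1235·3.2 = 3952
5: NₕSₕ = 1483·3.2 = 4745.6
Σ NₕSₕ = 46845.7.
n_3 = 1000·16840.2/46845.7 = 359.482... → 359.

359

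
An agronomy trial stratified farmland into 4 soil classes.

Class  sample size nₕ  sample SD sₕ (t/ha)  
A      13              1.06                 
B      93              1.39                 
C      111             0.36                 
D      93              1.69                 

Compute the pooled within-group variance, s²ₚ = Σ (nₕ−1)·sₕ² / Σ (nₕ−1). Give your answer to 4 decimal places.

A: (13−1)·1.06² = 12·1.1236 = 13.4832
B: (93−1)·1.39² = 92·1.9321 = 177.7532
C: (111−1)·0.36² = 110·0.1296 = 14.256
D: (93−1)·1.69² = 92·2.8561 = 262.7612
Numerator = 468.2536; denominator = Σ(nₕ−1) = 306.
s²ₚ = 468.2536/306 = 1.530241... → 1.5302.

1.5302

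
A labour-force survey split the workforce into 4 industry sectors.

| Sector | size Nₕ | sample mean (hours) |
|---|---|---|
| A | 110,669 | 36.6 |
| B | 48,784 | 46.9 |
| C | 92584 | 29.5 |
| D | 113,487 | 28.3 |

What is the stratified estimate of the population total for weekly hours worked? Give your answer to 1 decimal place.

12281365.1

A: 110669·36.6 = 4050485.4
B: 48784·46.9 = 2287969.6
C: 92584·29.5 = 2731228
D: 113487·28.3 = 3211682.1
τ̂ = Σ Nₕx̄ₕ = 12281365.1.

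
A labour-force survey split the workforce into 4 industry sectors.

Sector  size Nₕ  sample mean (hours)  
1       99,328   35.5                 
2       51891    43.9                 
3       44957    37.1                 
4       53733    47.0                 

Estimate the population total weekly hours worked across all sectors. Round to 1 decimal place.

Estimate total by summing Nₕ·x̄ₕ over strata.
99328·35.5 + 51891·43.9 + 44957·37.1 + 53733·47.0 = 3526144 + 2278014.9 + 1667904.7 + 2525451 = 9997514.6.

9997514.6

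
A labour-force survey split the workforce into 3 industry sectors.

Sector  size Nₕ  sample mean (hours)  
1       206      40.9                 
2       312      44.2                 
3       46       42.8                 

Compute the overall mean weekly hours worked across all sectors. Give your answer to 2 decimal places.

N = 206 + 312 + 46 = 564.
The stratified mean weights each stratum mean by its population share Nₕ/N.
Σ Nₕx̄ₕ = 206·40.9 + 312·44.2 + 46·42.8 = 8425.4 + 13790.4 + 1968.8 = 24184.6.
Divide by N: 24184.6 / 564 = 42.8805... → 42.88.

42.88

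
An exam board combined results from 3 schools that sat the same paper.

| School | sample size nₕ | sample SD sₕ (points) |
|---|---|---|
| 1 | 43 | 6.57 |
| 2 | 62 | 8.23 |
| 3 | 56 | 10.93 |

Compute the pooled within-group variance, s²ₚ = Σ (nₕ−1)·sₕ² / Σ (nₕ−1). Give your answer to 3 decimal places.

79.210

Degrees of freedom: 42 + 61 + 55 = 158.
Σ(nₕ−1)sₕ² = 42·43.1649 + 61·67.7329 + 55·119.4649 = 12515.2022.
s²ₚ = 12515.2022 / 158 = 79.21014... → 79.210.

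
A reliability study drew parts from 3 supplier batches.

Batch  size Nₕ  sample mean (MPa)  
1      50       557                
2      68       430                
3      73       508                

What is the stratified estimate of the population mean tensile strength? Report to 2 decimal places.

493.06

N = 191; weights Wₕ = Nₕ/N = (0.2618, 0.3560, 0.3822).
x̄_st = Σ Wₕ·x̄ₕ = 0.2618·557 + 0.3560·430 + 0.3822·508 ≈ 493.0576...
→ 493.06.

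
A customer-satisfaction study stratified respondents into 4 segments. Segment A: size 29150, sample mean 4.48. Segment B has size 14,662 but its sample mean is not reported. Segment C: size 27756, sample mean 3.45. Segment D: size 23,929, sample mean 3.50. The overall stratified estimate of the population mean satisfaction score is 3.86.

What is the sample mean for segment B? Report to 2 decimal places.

3.99

Σ Nₕx̄ₕ = N·μ, so 14662·x̄_B = 95497·3.86 − (29150·4.48 + 27756·3.45 + 23929·3.50).
= 368618.42 − 310101.7 = 58516.72.
x̄_B = 58516.72 / 14662 = 3.9910... → 3.99.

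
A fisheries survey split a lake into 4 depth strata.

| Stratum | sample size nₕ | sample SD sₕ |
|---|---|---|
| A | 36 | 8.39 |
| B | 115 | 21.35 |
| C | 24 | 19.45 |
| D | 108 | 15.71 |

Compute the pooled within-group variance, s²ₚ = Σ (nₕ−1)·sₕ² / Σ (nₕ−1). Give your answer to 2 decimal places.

320.92

Degrees of freedom: 35 + 114 + 23 + 107 = 279.
Σ(nₕ−1)sₕ² = 35·70.3921 + 114·455.8225 + 23·378.3025 + 107·246.8041 = 89536.4847.
s²ₚ = 89536.4847 / 279 = 320.9193 → 320.92.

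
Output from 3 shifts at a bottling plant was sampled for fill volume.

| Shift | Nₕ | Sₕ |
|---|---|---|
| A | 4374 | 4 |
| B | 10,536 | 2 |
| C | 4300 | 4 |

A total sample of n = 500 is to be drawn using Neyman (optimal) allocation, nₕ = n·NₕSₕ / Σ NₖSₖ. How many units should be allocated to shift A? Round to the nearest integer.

Σ NₕSₕ = 4374·4 + 10536·2 + 4300·4 = 55768.
Share for A: 17496/55768 = 0.31373.
n_A = 500 × 0.31373 = 156.864... → 157.

157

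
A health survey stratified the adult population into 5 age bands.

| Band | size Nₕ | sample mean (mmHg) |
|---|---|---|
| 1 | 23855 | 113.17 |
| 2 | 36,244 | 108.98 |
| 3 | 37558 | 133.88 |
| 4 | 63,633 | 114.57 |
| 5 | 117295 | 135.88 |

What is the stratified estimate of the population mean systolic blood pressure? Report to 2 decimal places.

125.30

N = 23855 + 36244 + 37558 + 63633 + 117295 = 278585.
Overall mean = Σ (Nₕ/N)·x̄ₕ — weight by population share, not a simple average.
Σ Nₕx̄ₕ = 23855·113.17 + 36244·108.98 + 37558·133.88 + 63633·114.57 + 117295·135.88 = 2699670.35 + 3949871.12 + 5028265.04 + 7290432.81 + 15938044.6 = 34906283.92.
Divide by N: 34906283.92 / 278585 = 125.2985... → 125.30.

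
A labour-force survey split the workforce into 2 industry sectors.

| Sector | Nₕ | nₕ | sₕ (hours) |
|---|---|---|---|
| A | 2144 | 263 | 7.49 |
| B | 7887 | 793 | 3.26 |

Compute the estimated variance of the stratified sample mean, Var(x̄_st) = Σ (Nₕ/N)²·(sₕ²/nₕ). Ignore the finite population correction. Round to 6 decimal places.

N = 10031. Term for each stratum: Wₕ²sₕ²/nₕ.
Var(x̄_st) = 0.009744712 + 0.008285090 = 0.018029802 → 0.018030.

0.018030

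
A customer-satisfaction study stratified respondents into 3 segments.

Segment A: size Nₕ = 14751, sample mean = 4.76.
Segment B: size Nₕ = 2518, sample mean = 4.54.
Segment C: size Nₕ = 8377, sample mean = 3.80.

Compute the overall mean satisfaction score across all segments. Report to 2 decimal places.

N = 14751 + 2518 + 8377 = 25646.
Weight each subgroup mean by Nₕ/N and sum.
Σ Nₕx̄ₕ = 14751·4.76 + 2518·4.54 + 8377·3.80 = 70214.76 + 11431.72 + 31832.6 = 113479.08.
Divide by N: 113479.08 / 25646 = 4.4248... → 4.42.

4.42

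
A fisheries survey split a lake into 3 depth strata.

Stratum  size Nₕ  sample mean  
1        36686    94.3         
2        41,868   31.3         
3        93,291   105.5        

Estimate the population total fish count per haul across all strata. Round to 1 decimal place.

14612158.7

Estimate total by summing Nₕ·x̄ₕ over strata.
36686·94.3 + 41868·31.3 + 93291·105.5 = 3459489.8 + 1310468.4 + 9842200.5 = 14612158.7.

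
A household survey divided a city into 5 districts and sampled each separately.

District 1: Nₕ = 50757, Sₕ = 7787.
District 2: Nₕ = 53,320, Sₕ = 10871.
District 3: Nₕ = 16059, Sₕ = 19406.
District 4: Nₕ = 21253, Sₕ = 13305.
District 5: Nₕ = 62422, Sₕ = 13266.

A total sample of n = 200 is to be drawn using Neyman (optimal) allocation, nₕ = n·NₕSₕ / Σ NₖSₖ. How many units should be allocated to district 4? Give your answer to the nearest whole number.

24

Σ NₕSₕ = 50757·7787 + 53320·10871 + 16059·19406 + 21253·13305 + 62422·13266 = 2397388850.
Share for 4: 282771165/2397388850 = 0.11795.
n_4 = 200 × 0.11795 = 23.590... → 24.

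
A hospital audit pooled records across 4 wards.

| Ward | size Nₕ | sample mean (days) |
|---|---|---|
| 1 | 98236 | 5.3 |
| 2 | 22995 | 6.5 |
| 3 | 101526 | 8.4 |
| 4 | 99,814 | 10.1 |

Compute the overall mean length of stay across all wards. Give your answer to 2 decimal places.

x̄_st = (Σ Nₕx̄ₕ) / (Σ Nₕ) = (98236·5.3 + 22995·6.5 + 101526·8.4 + 99814·10.1) / 322571
= 2531058.1 / 322571 = 7.8465... → 7.85.

7.85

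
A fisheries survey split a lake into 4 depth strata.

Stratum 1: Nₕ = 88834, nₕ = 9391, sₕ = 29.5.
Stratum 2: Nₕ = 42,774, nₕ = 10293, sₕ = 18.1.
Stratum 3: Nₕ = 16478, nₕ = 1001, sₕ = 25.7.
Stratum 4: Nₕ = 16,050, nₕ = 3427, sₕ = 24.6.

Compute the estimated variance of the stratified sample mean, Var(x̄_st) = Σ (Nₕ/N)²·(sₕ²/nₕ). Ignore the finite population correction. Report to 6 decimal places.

0.037645

N = 164136. Term for each stratum: Wₕ²sₕ²/nₕ.
Var(x̄_st) = 0.027144568 + 0.002161560 + 0.006650181 + 0.001688490 = 0.037644799 → 0.037645.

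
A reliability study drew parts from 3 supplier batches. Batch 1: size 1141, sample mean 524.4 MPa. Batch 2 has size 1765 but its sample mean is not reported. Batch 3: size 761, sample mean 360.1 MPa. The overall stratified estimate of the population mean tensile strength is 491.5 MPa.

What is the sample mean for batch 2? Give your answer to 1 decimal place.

N = 1141 + 1765 + 761 = 3667.
Overall total = μ·N = 491.5·3667 = 1802330.5.
Subtract the known strata: 1141·524.4 + 761·360.1 = 872376.5.
Remaining total for batch 2: 1802330.5 − 872376.5 = 929954.
Divide by its size: 929954 / 1765 = 526.886... → 526.9.

526.9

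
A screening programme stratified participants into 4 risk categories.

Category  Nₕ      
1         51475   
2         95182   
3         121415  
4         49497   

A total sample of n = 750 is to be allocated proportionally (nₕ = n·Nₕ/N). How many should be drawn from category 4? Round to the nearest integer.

117

Share of category 4 = 49497/317569 = 0.15586.
Allocate 750 × 0.15586 = 116.897... → 117.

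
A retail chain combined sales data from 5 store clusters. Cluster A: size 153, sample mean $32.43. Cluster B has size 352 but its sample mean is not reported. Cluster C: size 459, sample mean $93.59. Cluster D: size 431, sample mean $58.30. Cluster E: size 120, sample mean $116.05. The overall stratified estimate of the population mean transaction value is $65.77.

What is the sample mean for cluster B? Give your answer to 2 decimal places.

Σ Nₕx̄ₕ = N·μ, so 352·x̄_B = 1515·65.77 − (153·32.43 + 459·93.59 + 431·58.30 + 120·116.05).
= 99641.55 − 86972.9 = 12668.65.
x̄_B = 12668.65 / 352 = 35.9905... → 35.99.

35.99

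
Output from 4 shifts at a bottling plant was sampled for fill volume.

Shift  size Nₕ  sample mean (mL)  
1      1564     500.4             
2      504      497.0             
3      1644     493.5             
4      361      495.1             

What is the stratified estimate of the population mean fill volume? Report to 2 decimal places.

N = 4073; weights Wₕ = Nₕ/N = (0.3840, 0.1237, 0.4036, 0.0886).
x̄_st = Σ Wₕ·x̄ₕ = 0.3840·500.4 + 0.1237·497.0 + 0.4036·493.5 + 0.0886·495.1 ≈ 496.7245...
→ 496.72.

496.72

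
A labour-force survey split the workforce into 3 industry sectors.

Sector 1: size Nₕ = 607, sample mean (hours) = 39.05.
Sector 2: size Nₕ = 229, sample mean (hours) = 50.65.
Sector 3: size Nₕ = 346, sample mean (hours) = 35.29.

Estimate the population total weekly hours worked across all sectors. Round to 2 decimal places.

Estimate total by summing Nₕ·x̄ₕ over strata.
607·39.05 + 229·50.65 + 346·35.29 = 23703.35 + 11598.85 + 12210.34 = 47512.54.

47512.54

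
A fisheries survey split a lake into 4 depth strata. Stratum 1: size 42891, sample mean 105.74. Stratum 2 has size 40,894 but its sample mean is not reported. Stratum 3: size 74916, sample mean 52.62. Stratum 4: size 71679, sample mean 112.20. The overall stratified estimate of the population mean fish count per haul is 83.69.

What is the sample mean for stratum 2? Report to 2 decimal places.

N = 42891 + 40894 + 74916 + 71679 = 230380.
Overall total = μ·N = 83.69·230380 = 19280502.2.
Subtract the known strata: 42891·105.74 + 74916·52.62 + 71679·112.20 = 16519758.06.
Remaining total for stratum 2: 19280502.2 − 16519758.06 = 2760744.14.
Divide by its size: 2760744.14 / 40894 = 67.5098... → 67.51.

67.51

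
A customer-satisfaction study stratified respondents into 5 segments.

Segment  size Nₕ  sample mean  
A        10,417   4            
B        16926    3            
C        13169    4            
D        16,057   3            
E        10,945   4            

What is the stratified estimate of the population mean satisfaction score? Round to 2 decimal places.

3.51

x̄_st = (Σ Nₕx̄ₕ) / (Σ Nₕ) = (10417·4 + 16926·3 + 13169·4 + 16057·3 + 10945·4) / 67514
= 237073 / 67514 = 3.5115... → 3.51.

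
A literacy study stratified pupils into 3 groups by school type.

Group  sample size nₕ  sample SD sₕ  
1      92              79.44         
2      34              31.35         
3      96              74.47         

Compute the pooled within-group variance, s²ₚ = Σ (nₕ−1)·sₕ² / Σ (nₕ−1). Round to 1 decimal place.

5176.1

1: (92−1)·79.44² = 91·6310.7136 = 574274.9376
2: (34−1)·31.35² = 33·982.8225 = 32433.1425
3: (96−1)·74.47² = 95·5545.7809 = 526849.1855
Numerator = 1133557.2656; denominator = Σ(nₕ−1) = 219.
s²ₚ = 1133557.2656/219 = 5176.061... → 5176.1.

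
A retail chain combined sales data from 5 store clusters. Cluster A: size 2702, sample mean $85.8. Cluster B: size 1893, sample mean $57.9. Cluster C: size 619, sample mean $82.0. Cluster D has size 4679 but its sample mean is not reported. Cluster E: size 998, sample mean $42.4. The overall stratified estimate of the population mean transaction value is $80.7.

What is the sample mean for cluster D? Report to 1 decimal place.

95.0

Σ Nₕx̄ₕ = N·μ, so 4679·x̄_D = 10891·80.7 − (2702·85.8 + 1893·57.9 + 619·82.0 + 998·42.4).
= 878903.7 − 434509.5 = 444394.2.
x̄_D = 444394.2 / 4679 = 94.976... → 95.0.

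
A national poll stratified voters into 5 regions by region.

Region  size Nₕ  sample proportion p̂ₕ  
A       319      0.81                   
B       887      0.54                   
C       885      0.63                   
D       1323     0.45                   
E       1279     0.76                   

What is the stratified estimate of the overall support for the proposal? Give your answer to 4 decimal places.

N = 319 + 887 + 885 + 1323 + 1279 = 4693.
Overall proportion = Σ (Nₕ/N)·p̂ₕ.
Σ Nₕp̂ₕ = 258.39 + 478.98 + 557.55 + 595.35 + 972.04 = 2862.31.
2862.31 / 4693 = 0.609911... → 0.6099.

0.6099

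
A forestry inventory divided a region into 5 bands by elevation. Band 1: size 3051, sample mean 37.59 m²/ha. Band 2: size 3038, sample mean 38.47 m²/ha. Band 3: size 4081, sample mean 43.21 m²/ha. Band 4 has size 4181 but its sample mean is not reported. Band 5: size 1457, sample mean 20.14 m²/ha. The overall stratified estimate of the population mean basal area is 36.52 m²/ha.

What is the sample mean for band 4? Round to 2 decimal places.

33.50

Σ Nₕx̄ₕ = N·μ, so 4181·x̄_4 = 15808·36.52 − (3051·37.59 + 3038·38.47 + 4081·43.21 + 1457·20.14).
= 577308.16 − 437242.94 = 140065.22.
x̄_4 = 140065.22 / 4181 = 33.5004... → 33.50.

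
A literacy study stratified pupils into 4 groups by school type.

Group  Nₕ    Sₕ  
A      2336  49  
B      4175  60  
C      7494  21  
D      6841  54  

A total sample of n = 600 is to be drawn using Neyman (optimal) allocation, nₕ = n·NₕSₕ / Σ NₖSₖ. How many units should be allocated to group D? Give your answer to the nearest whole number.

249

A: NₕSₕ = 2336·49 = 114464
B: NₕSₕ = 4175·60 = 250500
C: NₕSₕ = 7494·21 = 157374
D: NₕSₕ = 6841·54 = 369414
Σ NₕSₕ = 891752.
n_D = 600·369414/891752 = 248.554... → 249.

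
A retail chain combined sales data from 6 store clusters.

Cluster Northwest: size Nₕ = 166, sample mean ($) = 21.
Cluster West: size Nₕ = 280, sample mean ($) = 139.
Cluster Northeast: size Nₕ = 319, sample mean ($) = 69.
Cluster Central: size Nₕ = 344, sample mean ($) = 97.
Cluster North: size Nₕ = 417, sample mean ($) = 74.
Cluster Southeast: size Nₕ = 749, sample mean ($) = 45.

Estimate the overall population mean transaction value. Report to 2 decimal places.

71.36

x̄_st = (Σ Nₕx̄ₕ) / (Σ Nₕ) = (166·21 + 280·139 + 319·69 + 344·97 + 417·74 + 749·45) / 2275
= 162348 / 2275 = 71.3618... → 71.36.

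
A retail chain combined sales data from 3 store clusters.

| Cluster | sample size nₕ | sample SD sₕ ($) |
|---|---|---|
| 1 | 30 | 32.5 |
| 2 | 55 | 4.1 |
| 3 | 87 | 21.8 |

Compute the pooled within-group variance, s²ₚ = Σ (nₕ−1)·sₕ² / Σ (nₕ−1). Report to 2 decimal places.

Degrees of freedom: 29 + 54 + 86 = 169.
Σ(nₕ−1)sₕ² = 29·1056.25 + 54·16.81 + 86·475.24 = 72409.63.
s²ₚ = 72409.63 / 169 = 428.4593... → 428.46.

428.46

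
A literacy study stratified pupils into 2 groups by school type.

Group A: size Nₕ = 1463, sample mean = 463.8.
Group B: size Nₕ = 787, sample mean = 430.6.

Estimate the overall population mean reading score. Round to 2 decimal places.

N = 1463 + 787 = 2250.
Overall mean = Σ (Nₕ/N)·x̄ₕ — weight by population share, not a simple average.
Σ Nₕx̄ₕ = 1463·463.8 + 787·430.6 = 678539.4 + 338882.2 = 1017421.6.
Divide by N: 1017421.6 / 2250 = 452.1874... → 452.19.

452.19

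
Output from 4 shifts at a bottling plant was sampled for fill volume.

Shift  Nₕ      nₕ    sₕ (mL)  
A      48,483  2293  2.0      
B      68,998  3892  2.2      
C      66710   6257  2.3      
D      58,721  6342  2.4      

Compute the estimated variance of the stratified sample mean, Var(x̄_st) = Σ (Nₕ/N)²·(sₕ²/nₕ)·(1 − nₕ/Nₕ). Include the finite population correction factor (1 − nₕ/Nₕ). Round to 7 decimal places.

0.0002660

N = 242912. Term for each stratum: Wₕ²sₕ²/nₕ·(1−nₕ/Nₕ).
Var(x̄_st) = 0.0000662057 + 0.0000946743 + 0.0000577830 + 0.0000473423 = 0.0002660053 → 0.0002660.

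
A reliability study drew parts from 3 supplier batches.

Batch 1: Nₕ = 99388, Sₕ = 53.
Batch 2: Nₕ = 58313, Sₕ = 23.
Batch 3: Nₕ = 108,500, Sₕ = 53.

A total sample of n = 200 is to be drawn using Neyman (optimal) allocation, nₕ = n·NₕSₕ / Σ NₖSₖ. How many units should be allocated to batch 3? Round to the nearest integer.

Σ NₕSₕ = 99388·53 + 58313·23 + 108500·53 = 12359263.
Share for 3: 5750500/12359263 = 0.46528.
n_3 = 200 × 0.46528 = 93.056... → 93.

93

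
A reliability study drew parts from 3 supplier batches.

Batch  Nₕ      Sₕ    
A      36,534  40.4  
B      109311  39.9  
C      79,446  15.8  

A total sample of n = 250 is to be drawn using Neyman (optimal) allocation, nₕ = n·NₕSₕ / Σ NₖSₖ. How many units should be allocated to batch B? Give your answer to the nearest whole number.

Σ NₕSₕ = 36534·40.4 + 109311·39.9 + 79446·15.8 = 7092729.3.
Share for B: 4361508.9/7092729.3 = 0.61493.
n_B = 250 × 0.61493 = 153.732... → 154.

154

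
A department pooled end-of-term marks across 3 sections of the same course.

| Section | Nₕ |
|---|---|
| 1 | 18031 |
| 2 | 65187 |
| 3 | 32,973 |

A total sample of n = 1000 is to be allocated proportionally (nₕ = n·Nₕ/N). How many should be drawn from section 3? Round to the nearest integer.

Share of section 3 = 32973/116191 = 0.28378.
Allocate 1000 × 0.28378 = 283.783... → 284.

284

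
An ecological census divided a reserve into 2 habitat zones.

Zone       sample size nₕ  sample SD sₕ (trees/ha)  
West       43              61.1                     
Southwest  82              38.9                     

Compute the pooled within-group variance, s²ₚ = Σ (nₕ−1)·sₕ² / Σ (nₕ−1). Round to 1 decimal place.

2271.3

Degrees of freedom: 42 + 81 = 123.
Σ(nₕ−1)sₕ² = 42·3733.21 + 81·1513.21 = 279364.83.
s²ₚ = 279364.83 / 123 = 2271.259... → 2271.3.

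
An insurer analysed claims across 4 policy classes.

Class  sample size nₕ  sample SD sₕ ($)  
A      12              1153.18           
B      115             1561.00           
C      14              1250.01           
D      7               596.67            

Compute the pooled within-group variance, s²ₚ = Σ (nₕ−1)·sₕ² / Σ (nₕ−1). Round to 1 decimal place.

2186549.8

Degrees of freedom: 11 + 114 + 13 + 6 = 144.
Σ(nₕ−1)sₕ² = 11·1329824.1124 + 114·2436721 + 13·1562525.0001 + 6·356015.0889 = 314863174.7711.
s²ₚ = 314863174.7711 / 144 = 2186549.825... → 2186549.8.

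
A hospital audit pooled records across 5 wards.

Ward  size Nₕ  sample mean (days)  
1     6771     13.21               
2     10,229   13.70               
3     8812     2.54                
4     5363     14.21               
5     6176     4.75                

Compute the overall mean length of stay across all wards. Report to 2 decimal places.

9.57

x̄_st = (Σ Nₕx̄ₕ) / (Σ Nₕ) = (6771·13.21 + 10229·13.70 + 8812·2.54 + 5363·14.21 + 6176·4.75) / 37351
= 357508.92 / 37351 = 9.5716... → 9.57.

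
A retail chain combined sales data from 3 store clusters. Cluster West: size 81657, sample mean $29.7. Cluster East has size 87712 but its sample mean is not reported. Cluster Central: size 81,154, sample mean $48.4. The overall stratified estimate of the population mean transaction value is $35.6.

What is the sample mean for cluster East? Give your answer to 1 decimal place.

N = 81657 + 87712 + 81154 = 250523.
Overall total = μ·N = 35.6·250523 = 8918618.8.
Subtract the known strata: 81657·29.7 + 81154·48.4 = 6353066.5.
Remaining total for cluster East: 8918618.8 − 6353066.5 = 2565552.3.
Divide by its size: 2565552.3 / 87712 = 29.250... → 29.2.

29.2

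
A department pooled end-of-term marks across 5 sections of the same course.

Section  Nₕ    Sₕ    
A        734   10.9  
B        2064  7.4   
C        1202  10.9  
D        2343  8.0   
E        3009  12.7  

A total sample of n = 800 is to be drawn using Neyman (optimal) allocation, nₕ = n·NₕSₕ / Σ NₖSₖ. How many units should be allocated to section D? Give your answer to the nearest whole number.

A: NₕSₕ = 734·10.9 = 8000.6
B: NₕSₕ = 2064·7.4 = 15273.6
C: NₕSₕ = 1202·10.9 = 13101.8
D: NₕSₕ = 2343·8.0 = 18744
E: NₕSₕ = 3009·12.7 = 38214.3
Σ NₕSₕ = 93334.3.
n_D = 800·18744/93334.3 = 160.661... → 161.

161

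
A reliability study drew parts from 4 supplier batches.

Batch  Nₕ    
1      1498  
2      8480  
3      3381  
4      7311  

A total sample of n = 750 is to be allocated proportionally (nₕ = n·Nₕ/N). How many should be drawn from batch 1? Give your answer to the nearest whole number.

54

Share of batch 1 = 1498/20670 = 0.07247.
Allocate 750 × 0.07247 = 54.354... → 54.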